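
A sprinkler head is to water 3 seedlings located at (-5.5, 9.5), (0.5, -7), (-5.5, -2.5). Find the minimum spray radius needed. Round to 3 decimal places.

Call the three points A, B, C in the order given.
Side lengths²: AB² = 308.25, AC² = 144, BC² = 56.25.
Since AB² = 308.25 ≥ 144 + 56.25 = 200.25, the angle opposite AB is not acute, so the smallest enclosing circle has AB as diameter.
Centre = midpoint of AB = (-2.5, 1.25), r² = 308.25/4 = 77.0625.
r = √(77.0625) ≈ 8.779.

8.779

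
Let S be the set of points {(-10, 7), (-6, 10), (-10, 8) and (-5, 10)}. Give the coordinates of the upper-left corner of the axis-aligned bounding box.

(-10, 10)

x-range [-10, -5], y-range [7, 10].
The upper-left corner is (-10, 10).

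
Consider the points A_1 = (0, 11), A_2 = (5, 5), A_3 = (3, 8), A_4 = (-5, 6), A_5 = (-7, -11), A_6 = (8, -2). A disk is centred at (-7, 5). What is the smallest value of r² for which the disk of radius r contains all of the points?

The required radius is the distance from (-7, 5) to the farthest point.
Squared distances: 85, 144, 109, 5, 256, 274.
Maximum is 274, attained at A_6.

274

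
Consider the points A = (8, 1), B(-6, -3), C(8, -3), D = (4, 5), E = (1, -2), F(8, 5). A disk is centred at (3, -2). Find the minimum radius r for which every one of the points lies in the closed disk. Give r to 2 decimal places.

The required radius is the distance from (3, -2) to the farthest point.
Squared distances: 34, 82, 26, 50, 4, 74.
Maximum is 82, attained at B.
r = √82 ≈ 9.06.

9.06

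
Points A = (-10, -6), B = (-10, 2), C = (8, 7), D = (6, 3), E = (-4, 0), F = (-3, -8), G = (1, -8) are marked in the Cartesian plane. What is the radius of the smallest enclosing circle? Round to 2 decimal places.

By Welzl's lemma the MEC is supported by two points (diametrically opposite) or three points (on a circumcircle).
The farthest pair is A–C with squared distance 493. The circle on this segment as diameter has centre (-1, 0.5) and r² = 493/4 = 123.25.
Check B: distance² to centre = 83.25 ≤ 123.25, so it lies inside.
All remaining points lie in this disk, and no smaller disk contains both endpoints, so this is the minimum enclosing circle.
r = √(123.25) ≈ 11.10.

11.10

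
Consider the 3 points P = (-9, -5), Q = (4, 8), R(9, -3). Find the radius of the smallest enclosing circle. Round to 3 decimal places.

9.671

Side lengths²: PQ² = 338, PR² = 328, QR² = 146.
Since PQ² = 338 < 328 + 146 = 474, the triangle is acute, so the smallest enclosing circle is the circumcircle.
Circumcentre = (-0.375, -0.625), r² = 93.53125.
r = √(93.53125) ≈ 9.671.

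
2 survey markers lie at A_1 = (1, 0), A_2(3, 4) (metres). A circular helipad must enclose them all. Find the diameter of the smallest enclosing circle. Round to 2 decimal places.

The smallest circle enclosing two points has them as diameter endpoints.
Centre = midpoint = (2, 2); r² = |A_1A_2|²/4 = 20/4 = 5.
Diameter = 2r = 2√5 ≈ 4.47.

4.47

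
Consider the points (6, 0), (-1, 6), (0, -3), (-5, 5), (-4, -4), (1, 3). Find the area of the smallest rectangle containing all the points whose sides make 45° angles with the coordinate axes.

In coordinates u = x + y, v = x − y the rectangle is axis-aligned; the map (x,y)→(u,v) scales areas by 2.
u-values: 6, 5, -3, 0, -8, 4; range = 6 − (-8) = 14.
v-values: 6, -7, 3, -10, 0, -2; range = 6 − (-10) = 16.
Area = (14 × 16) / 2 = 112.

112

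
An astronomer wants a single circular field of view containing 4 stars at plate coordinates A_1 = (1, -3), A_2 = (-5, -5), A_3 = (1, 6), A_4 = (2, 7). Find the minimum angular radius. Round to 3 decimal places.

6.946

By Welzl's lemma the MEC is supported by two points (diametrically opposite) or three points (on a circumcircle).
The farthest pair is A_2–A_4 with squared distance 193. The circle on this segment as diameter has centre (-1.5, 1) and r² = 193/4 = 48.25.
Check A_1: distance² to centre = 22.25 ≤ 48.25, so it lies inside.
All remaining points lie in this disk, and no smaller disk contains both endpoints, so this is the minimum enclosing circle.
r = √(48.25) ≈ 6.946.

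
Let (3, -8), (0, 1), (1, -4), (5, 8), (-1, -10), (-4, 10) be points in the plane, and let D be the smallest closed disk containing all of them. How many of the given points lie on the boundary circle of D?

By Welzl's lemma the MEC is supported by two points (diametrically opposite) or three points (on a circumcircle).
The minimum enclosing circle is determined by three boundary points: (5, 8), (-1, -10), (-4, 10).
Their circumcentre is (-85/58, 9/58) with r² = 173825/1682.
The farthest remaining point (3, -8) is at distance² 145405/1682 ≤ 173825/1682.
The points at distance exactly r from the centre are (5, 8), (-1, -10), (-4, 10) — 3 points.

3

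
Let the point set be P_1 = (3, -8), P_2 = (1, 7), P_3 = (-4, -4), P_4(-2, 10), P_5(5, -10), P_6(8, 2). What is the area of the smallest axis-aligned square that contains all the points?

The bounding box has width 12 and height 20.
An axis-aligned square enclosing the set must have side ≥ max(width, height).
So the minimum side is max(12, 20) = 20.
Area = 20² = 400.

400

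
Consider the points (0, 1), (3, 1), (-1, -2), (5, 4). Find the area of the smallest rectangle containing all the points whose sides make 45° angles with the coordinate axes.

In coordinates u = x + y, v = x − y the rectangle is axis-aligned; the map (x,y)→(u,v) scales areas by 2.
u-values: 1, 4, -3, 9; range = 9 − (-3) = 12.
v-values: -1, 2, 1, 1; range = 2 − (-1) = 3.
Area = (12 × 3) / 2 = 18.

18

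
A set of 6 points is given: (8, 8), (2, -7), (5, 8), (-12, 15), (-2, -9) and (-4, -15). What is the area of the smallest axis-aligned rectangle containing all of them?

600

x ranges over [-12, 8], width 20.
y ranges over [-15, 15], height 30.
Area = 20 × 30 = 600.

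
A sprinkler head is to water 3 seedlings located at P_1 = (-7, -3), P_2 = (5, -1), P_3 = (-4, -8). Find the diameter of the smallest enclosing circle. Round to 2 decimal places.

Side lengths²: P_1P_2² = 148, P_1P_3² = 34, P_2P_3² = 130.
Since P_1P_2² = 148 < 130 + 34 = 164, the triangle is acute, so the smallest enclosing circle is the circumcircle.
Circumcentre = (-29/33, -30/11), r² = 40885/1089.
Diameter = 2r = 2√(40885/1089) ≈ 12.25.

12.25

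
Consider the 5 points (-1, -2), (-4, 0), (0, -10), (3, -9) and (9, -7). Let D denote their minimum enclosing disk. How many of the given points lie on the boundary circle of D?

By Welzl's lemma the MEC is supported by two points (diametrically opposite) or three points (on a circumcircle).
The farthest pair is (-4, 0)–(9, -7) with squared distance 218. The circle on this segment as diameter has centre (2.5, -3.5) and r² = 218/4 = 54.5.
Check (-1, -2): distance² to centre = 14.5 ≤ 54.5, so it lies inside.
All remaining points lie in this disk, and no smaller disk contains both endpoints, so this is the minimum enclosing circle.
The points at distance exactly r from the centre are (-4, 0), (9, -7) — 2 points.

2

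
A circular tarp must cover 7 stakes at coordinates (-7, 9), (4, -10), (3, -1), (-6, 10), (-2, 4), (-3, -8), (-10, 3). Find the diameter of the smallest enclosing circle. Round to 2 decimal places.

22.36

The minimum enclosing circle of a finite set is fixed by two of the points (as a diameter) or three (as a circumcircle).
The farthest pair is (4, -10)–(-6, 10) with squared distance 500. The circle on this segment as diameter has centre (-1, 0) and r² = 500/4 = 125.
Check (-7, 9): distance² to centre = 117 ≤ 125, so it lies inside.
All remaining points lie in this disk, and no smaller disk contains both endpoints, so this is the minimum enclosing circle.
Diameter = 2r = 2√125 ≈ 22.36.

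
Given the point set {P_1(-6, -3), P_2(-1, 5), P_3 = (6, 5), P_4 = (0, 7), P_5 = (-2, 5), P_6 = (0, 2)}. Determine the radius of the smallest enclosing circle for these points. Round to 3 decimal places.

7.211

A smallest enclosing disk is always determined by at most three of the input points on its boundary.
The farthest pair is P_1–P_3 with squared distance 208. The circle on this segment as diameter has centre (0, 1) and r² = 208/4 = 52.
Check P_2: distance² to centre = 17 ≤ 52, so it lies inside.
All remaining points lie in this disk, and no smaller disk contains both endpoints, so this is the minimum enclosing circle.
r = √52 ≈ 7.211.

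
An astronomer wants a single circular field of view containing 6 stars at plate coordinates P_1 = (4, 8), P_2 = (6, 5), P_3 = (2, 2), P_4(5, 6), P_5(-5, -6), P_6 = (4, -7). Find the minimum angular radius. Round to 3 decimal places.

A smallest enclosing disk is always determined by at most three of the input points on its boundary.
The minimum enclosing circle is determined by three boundary points: P_1, P_5, P_6.
Their circumcentre is (5/18, 0.5) with r² = 11357/162.
The farthest remaining point P_2 is at distance² 8585/162 ≤ 11357/162.
r = √(11357/162) ≈ 8.373.

8.373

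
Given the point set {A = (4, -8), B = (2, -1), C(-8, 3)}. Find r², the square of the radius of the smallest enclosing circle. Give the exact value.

Side lengths²: AB² = 53, AC² = 265, BC² = 116.
Since AC² = 265 ≥ 116 + 53 = 169, the angle opposite AC is not acute, so the smallest enclosing circle has AC as diameter.
Centre = midpoint of AC = (-2, -2.5), r² = 265/4 = 66.25.

66.25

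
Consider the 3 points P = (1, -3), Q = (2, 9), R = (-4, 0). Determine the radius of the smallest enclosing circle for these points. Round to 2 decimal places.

Side lengths²: PQ² = 145, PR² = 34, QR² = 117.
Since PQ² = 145 < 117 + 34 = 151, the triangle is acute, so the smallest enclosing circle is the circumcircle.
Circumcentre = (17/14, 127/42), r² = 32045/882.
r = √(32045/882) ≈ 6.03.

6.03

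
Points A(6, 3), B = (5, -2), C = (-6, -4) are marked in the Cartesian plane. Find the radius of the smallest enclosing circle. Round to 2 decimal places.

6.95

Side lengths²: AB² = 26, AC² = 193, BC² = 125.
Since AC² = 193 ≥ 125 + 26 = 151, the angle opposite AC is not acute, so the smallest enclosing circle has AC as diameter.
Centre = midpoint of AC = (0, -0.5), r² = 193/4 = 48.25.
r = √(48.25) ≈ 6.95.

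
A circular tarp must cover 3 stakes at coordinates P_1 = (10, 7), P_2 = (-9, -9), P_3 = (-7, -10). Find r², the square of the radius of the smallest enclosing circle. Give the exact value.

Side lengths²: P_1P_2² = 617, P_1P_3² = 578, P_2P_3² = 5.
Since P_1P_2² = 617 ≥ 578 + 5 = 583, the angle opposite P_1P_2 is not acute, so the smallest enclosing circle has P_1P_2 as diameter.
Centre = midpoint of P_1P_2 = (0.5, -1), r² = 617/4 = 154.25.

154.25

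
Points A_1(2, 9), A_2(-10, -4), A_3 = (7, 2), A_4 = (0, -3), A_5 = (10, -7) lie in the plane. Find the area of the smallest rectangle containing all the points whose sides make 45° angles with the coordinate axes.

300

In coordinates u = x + y, v = x − y the rectangle is axis-aligned; the map (x,y)→(u,v) scales areas by 2.
u-values: 11, -14, 9, -3, 3; range = 11 − (-14) = 25.
v-values: -7, -6, 5, 3, 17; range = 17 − (-7) = 24.
Area = (25 × 24) / 2 = 300.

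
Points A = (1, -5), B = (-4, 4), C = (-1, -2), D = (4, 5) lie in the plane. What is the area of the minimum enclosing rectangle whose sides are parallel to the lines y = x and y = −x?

91

In coordinates u = x + y, v = x − y the rectangle is axis-aligned; the map (x,y)→(u,v) scales areas by 2.
u-values: -4, 0, -3, 9; range = 9 − (-4) = 13.
v-values: 6, -8, 1, -1; range = 6 − (-8) = 14.
Area = (13 × 14) / 2 = 91.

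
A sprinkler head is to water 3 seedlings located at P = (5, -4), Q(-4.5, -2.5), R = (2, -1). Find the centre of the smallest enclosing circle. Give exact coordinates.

(0.25, -3.25)

Side lengths²: PQ² = 92.5, PR² = 18, QR² = 44.5.
Since PQ² = 92.5 ≥ 44.5 + 18 = 62.5, the angle opposite PQ is not acute, so the smallest enclosing circle has PQ as diameter.
Centre = midpoint of PQ = (0.25, -3.25), r² = 92.5/4 = 23.125.
Centre = (0.25, -3.25).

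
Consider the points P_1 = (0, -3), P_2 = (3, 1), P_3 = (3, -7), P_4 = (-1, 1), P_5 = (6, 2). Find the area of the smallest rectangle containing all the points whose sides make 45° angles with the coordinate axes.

72

In coordinates u = x + y, v = x − y the rectangle is axis-aligned; the map (x,y)→(u,v) scales areas by 2.
u-values: -3, 4, -4, 0, 8; range = 8 − (-4) = 12.
v-values: 3, 2, 10, -2, 4; range = 10 − (-2) = 12.
Area = (12 × 12) / 2 = 72.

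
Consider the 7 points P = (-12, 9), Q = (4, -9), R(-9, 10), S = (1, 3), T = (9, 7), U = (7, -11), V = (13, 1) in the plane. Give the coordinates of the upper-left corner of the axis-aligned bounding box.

x-range [-12, 13], y-range [-11, 10].
The upper-left corner is (-12, 10).

(-12, 10)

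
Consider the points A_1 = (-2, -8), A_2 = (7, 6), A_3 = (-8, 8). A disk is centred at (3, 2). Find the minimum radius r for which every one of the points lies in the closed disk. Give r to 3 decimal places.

12.530

The required radius is the distance from (3, 2) to the farthest point.
Squared distances: 125, 32, 157.
Maximum is 157, attained at A_3.
r = √157 ≈ 12.530.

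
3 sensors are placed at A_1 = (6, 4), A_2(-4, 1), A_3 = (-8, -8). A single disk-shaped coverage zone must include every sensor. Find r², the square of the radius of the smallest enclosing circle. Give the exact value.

85

Side lengths²: A_1A_2² = 109, A_1A_3² = 340, A_2A_3² = 97.
Since A_1A_3² = 340 ≥ 109 + 97 = 206, the angle opposite A_1A_3 is not acute, so the smallest enclosing circle has A_1A_3 as diameter.
Centre = midpoint of A_1A_3 = (-1, -2), r² = 340/4 = 85.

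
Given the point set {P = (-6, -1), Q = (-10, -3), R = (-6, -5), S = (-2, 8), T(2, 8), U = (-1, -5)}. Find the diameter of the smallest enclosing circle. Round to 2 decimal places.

The minimum enclosing circle of a finite set is fixed by two of the points (as a diameter) or three (as a circumcircle).
The farthest pair is Q–T with squared distance 265. The circle on this segment as diameter has centre (-4, 2.5) and r² = 265/4 = 66.25.
Check P: distance² to centre = 16.25 ≤ 66.25, so it lies inside.
All remaining points lie in this disk, and no smaller disk contains both endpoints, so this is the minimum enclosing circle.
Diameter = 2r = 2√(66.25) ≈ 16.28.

16.28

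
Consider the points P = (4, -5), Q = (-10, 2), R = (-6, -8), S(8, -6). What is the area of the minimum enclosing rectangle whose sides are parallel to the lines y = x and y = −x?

In coordinates u = x + y, v = x − y the rectangle is axis-aligned; the map (x,y)→(u,v) scales areas by 2.
u-values: -1, -8, -14, 2; range = 2 − (-14) = 16.
v-values: 9, -12, 2, 14; range = 14 − (-12) = 26.
Area = (16 × 26) / 2 = 208.

208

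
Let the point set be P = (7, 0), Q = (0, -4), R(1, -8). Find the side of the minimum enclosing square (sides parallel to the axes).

The bounding box has width 7 and height 8.
An axis-aligned square enclosing the set must have side ≥ max(width, height).
So the minimum side is max(7, 8) = 8.

8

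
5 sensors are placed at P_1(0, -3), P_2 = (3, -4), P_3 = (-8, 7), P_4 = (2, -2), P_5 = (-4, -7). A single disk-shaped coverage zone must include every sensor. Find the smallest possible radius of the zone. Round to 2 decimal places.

7.84

The minimum enclosing circle is determined by three boundary points: P_2, P_3, P_5.
Their circumcentre is (-3.2, 0.8) with r² = 61.48.
The farthest remaining point P_4 is at distance² 34.88 ≤ 61.48.
r = √(61.48) ≈ 7.84.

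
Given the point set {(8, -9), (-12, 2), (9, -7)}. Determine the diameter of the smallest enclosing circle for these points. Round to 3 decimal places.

Call the three points A, B, C in the order given.
Side lengths²: AB² = 521, AC² = 5, BC² = 522.
Since BC² = 522 < 521 + 5 = 526, the triangle is acute, so the smallest enclosing circle is the circumcircle.
Circumcentre = (-57/34, -99/34), r² = 75545/578.
Diameter = 2r = 2√(75545/578) ≈ 22.865.

22.865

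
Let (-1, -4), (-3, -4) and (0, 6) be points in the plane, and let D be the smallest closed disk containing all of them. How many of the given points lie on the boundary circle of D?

2

Call the three points A, B, C in the order given.
Side lengths²: AB² = 4, AC² = 101, BC² = 109.
Since BC² = 109 ≥ 101 + 4 = 105, the angle opposite BC is not acute, so the smallest enclosing circle has BC as diameter.
Centre = midpoint of BC = (-1.5, 1), r² = 109/4 = 27.25.
The points at distance exactly r from the centre are (-3, -4), (0, 6) — 2 points.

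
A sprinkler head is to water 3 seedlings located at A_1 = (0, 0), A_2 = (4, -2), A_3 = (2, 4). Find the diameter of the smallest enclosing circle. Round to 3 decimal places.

Side lengths²: A_1A_2² = 20, A_1A_3² = 20, A_2A_3² = 40.
Since A_2A_3² = 40 ≥ 20 + 20 = 40, the angle opposite A_2A_3 is not acute, so the smallest enclosing circle has A_2A_3 as diameter.
Centre = midpoint of A_2A_3 = (3, 1), r² = 40/4 = 10.
Diameter = 2r = 2√10 ≈ 6.325.

6.325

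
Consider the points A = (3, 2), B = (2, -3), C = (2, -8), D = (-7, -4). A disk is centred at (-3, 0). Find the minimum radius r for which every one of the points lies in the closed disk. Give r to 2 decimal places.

9.43

The required radius is the distance from (-3, 0) to the farthest point.
Squared distances: 40, 34, 89, 32.
Maximum is 89, attained at C.
r = √89 ≈ 9.43.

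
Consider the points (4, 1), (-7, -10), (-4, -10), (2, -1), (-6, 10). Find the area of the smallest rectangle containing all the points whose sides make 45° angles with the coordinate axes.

In coordinates u = x + y, v = x − y the rectangle is axis-aligned; the map (x,y)→(u,v) scales areas by 2.
u-values: 5, -17, -14, 1, 4; range = 5 − (-17) = 22.
v-values: 3, 3, 6, 3, -16; range = 6 − (-16) = 22.
Area = (22 × 22) / 2 = 242.

242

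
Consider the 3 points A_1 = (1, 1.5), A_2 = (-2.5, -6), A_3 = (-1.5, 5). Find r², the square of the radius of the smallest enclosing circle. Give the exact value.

Side lengths²: A_1A_2² = 68.5, A_1A_3² = 18.5, A_2A_3² = 122.
Since A_2A_3² = 122 ≥ 68.5 + 18.5 = 87, the angle opposite A_2A_3 is not acute, so the smallest enclosing circle has A_2A_3 as diameter.
Centre = midpoint of A_2A_3 = (-2, -0.5), r² = 122/4 = 30.5.

30.5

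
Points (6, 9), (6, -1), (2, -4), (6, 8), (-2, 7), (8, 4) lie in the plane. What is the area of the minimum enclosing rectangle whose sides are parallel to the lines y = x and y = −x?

In coordinates u = x + y, v = x − y the rectangle is axis-aligned; the map (x,y)→(u,v) scales areas by 2.
u-values: 15, 5, -2, 14, 5, 12; range = 15 − (-2) = 17.
v-values: -3, 7, 6, -2, -9, 4; range = 7 − (-9) = 16.
Area = (17 × 16) / 2 = 136.

136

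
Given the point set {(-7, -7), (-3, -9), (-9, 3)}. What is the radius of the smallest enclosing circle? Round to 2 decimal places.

Call the three points A, B, C in the order given.
Side lengths²: AB² = 20, AC² = 104, BC² = 180.
Since BC² = 180 ≥ 104 + 20 = 124, the angle opposite BC is not acute, so the smallest enclosing circle has BC as diameter.
Centre = midpoint of BC = (-6, -3), r² = 180/4 = 45.
r = √45 ≈ 6.71.

6.71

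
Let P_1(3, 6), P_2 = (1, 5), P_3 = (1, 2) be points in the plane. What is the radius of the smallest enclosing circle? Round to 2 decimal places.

Side lengths²: P_1P_2² = 5, P_1P_3² = 20, P_2P_3² = 9.
Since P_1P_3² = 20 ≥ 9 + 5 = 14, the angle opposite P_1P_3 is not acute, so the smallest enclosing circle has P_1P_3 as diameter.
Centre = midpoint of P_1P_3 = (2, 4), r² = 20/4 = 5.
r = √5 ≈ 2.24.

2.24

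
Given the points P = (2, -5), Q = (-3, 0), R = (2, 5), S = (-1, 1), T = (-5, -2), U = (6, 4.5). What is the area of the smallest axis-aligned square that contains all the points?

121

The bounding box has width 11 and height 10.
An axis-aligned square enclosing the set must have side ≥ max(width, height).
So the minimum side is max(11, 10) = 11.
Area = 11² = 121.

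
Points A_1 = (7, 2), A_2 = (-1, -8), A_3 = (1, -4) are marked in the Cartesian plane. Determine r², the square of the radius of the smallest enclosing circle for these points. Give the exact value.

41

Side lengths²: A_1A_2² = 164, A_1A_3² = 72, A_2A_3² = 20.
Since A_1A_2² = 164 ≥ 72 + 20 = 92, the angle opposite A_1A_2 is not acute, so the smallest enclosing circle has A_1A_2 as diameter.
Centre = midpoint of A_1A_2 = (3, -3), r² = 164/4 = 41.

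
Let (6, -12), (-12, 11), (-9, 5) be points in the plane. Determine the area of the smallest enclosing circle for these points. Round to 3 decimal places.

669.945

Call the three points A, B, C in the order given.
Side lengths²: AB² = 853, AC² = 514, BC² = 45.
Since AB² = 853 ≥ 514 + 45 = 559, the angle opposite AB is not acute, so the smallest enclosing circle has AB as diameter.
Centre = midpoint of AB = (-3, -0.5), r² = 853/4 = 213.25.
Area = π·r² = π·213.25 ≈ 669.945.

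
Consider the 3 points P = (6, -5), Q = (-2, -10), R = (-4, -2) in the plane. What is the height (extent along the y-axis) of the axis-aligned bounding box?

8

max y = -2, min y = -10, so height = 8.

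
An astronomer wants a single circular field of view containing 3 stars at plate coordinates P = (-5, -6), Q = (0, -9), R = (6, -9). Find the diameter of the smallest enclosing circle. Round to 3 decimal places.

11.402

Side lengths²: PQ² = 34, PR² = 130, QR² = 36.
Since PR² = 130 ≥ 36 + 34 = 70, the angle opposite PR is not acute, so the smallest enclosing circle has PR as diameter.
Centre = midpoint of PR = (0.5, -7.5), r² = 130/4 = 32.5.
Diameter = 2r = 2√(32.5) ≈ 11.402.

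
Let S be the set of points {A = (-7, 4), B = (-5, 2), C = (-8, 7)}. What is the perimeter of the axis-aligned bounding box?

Width = max x − min x = -5 − (-8) = 3.
Height = max y − min y = 7 − 2 = 5.
Perimeter = 2(3 + 5) = 16.

16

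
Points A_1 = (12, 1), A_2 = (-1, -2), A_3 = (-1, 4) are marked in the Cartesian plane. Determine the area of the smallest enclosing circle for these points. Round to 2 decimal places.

Side lengths²: A_1A_2² = 178, A_1A_3² = 178, A_2A_3² = 36.
Since A_1A_3² = 178 < 178 + 36 = 214, the triangle is acute, so the smallest enclosing circle is the circumcircle.
Circumcentre = (67/13, 1), r² = 7921/169.
Area = π·r² = π·7921/169 ≈ 147.25.

147.25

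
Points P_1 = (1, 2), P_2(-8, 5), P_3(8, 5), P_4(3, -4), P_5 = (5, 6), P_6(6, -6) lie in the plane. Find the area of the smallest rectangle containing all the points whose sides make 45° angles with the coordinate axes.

In coordinates u = x + y, v = x − y the rectangle is axis-aligned; the map (x,y)→(u,v) scales areas by 2.
u-values: 3, -3, 13, -1, 11, 0; range = 13 − (-3) = 16.
v-values: -1, -13, 3, 7, -1, 12; range = 12 − (-13) = 25.
Area = (16 × 25) / 2 = 200.

200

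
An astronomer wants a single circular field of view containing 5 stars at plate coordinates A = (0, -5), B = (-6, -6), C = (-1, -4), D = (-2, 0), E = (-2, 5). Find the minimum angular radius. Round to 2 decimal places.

A smallest enclosing disk is always determined by at most three of the input points on its boundary.
The minimum enclosing circle is determined by three boundary points: A, B, E.
Their circumcentre is (-237/62, -35/62) with r² = 65897/1922.
The farthest remaining point C is at distance² 37997/1922 ≤ 65897/1922.
r = √(65897/1922) ≈ 5.86.

5.86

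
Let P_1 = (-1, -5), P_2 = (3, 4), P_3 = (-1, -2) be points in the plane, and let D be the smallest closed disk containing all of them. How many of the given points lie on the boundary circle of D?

2

Side lengths²: P_1P_2² = 97, P_1P_3² = 9, P_2P_3² = 52.
Since P_1P_2² = 97 ≥ 52 + 9 = 61, the angle opposite P_1P_2 is not acute, so the smallest enclosing circle has P_1P_2 as diameter.
Centre = midpoint of P_1P_2 = (1, -0.5), r² = 97/4 = 24.25.
The points at distance exactly r from the centre are P_1, P_2 — 2 points.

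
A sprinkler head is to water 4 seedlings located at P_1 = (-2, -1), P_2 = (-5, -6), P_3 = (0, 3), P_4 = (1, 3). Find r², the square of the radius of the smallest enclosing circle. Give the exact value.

29.25

The minimum enclosing circle of a finite set is fixed by two of the points (as a diameter) or three (as a circumcircle).
The farthest pair is P_2–P_4 with squared distance 117. The circle on this segment as diameter has centre (-2, -1.5) and r² = 117/4 = 29.25.
Check P_1: distance² to centre = 0.25 ≤ 29.25, so it lies inside.
All remaining points lie in this disk, and no smaller disk contains both endpoints, so this is the minimum enclosing circle.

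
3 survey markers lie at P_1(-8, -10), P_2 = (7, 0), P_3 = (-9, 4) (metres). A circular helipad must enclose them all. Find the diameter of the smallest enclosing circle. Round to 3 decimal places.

Side lengths²: P_1P_2² = 325, P_1P_3² = 197, P_2P_3² = 272.
Since P_1P_2² = 325 < 272 + 197 = 469, the triangle is acute, so the smallest enclosing circle is the circumcircle.
Circumcentre = (-47/22, -28/11), r² = 43537/484.
Diameter = 2r = 2√(43537/484) ≈ 18.969.

18.969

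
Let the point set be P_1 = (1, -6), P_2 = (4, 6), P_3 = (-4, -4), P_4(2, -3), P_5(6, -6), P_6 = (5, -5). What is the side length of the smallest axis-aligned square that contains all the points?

The bounding box has width 10 and height 12.
An axis-aligned square enclosing the set must have side ≥ max(width, height).
So the minimum side is max(10, 12) = 12.

12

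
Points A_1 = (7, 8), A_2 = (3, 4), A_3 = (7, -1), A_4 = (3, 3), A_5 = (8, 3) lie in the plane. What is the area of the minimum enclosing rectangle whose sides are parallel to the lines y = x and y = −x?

40.5

In coordinates u = x + y, v = x − y the rectangle is axis-aligned; the map (x,y)→(u,v) scales areas by 2.
u-values: 15, 7, 6, 6, 11; range = 15 − 6 = 9.
v-values: -1, -1, 8, 0, 5; range = 8 − (-1) = 9.
Area = (9 × 9) / 2 = 40.5.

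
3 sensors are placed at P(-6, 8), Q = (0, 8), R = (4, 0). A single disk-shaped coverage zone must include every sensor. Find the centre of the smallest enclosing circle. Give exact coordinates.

(-1, 4)

Side lengths²: PQ² = 36, PR² = 164, QR² = 80.
Since PR² = 164 ≥ 80 + 36 = 116, the angle opposite PR is not acute, so the smallest enclosing circle has PR as diameter.
Centre = midpoint of PR = (-1, 4), r² = 164/4 = 41.
Centre = (-1, 4).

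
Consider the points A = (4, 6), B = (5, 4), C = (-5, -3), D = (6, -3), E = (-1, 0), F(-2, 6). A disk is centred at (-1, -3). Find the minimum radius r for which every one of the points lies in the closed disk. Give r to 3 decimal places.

The required radius is the distance from (-1, -3) to the farthest point.
Squared distances: 106, 85, 16, 49, 9, 82.
Maximum is 106, attained at A.
r = √106 ≈ 10.296.

10.296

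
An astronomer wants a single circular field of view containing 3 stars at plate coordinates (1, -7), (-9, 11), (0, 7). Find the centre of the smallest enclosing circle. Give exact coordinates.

(-4, 2)

Call the three points A, B, C in the order given.
Side lengths²: AB² = 424, AC² = 197, BC² = 97.
Since AB² = 424 ≥ 197 + 97 = 294, the angle opposite AB is not acute, so the smallest enclosing circle has AB as diameter.
Centre = midpoint of AB = (-4, 2), r² = 424/4 = 106.
Centre = (-4, 2).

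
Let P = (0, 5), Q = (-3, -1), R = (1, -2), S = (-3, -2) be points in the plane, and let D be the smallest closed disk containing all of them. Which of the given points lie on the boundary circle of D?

The minimum enclosing circle of a finite set is fixed by two of the points (as a diameter) or three (as a circumcircle).
The minimum enclosing circle is determined by three boundary points: P, R, S.
Their circumcentre is (-1, 9/7) with r² = 725/49.
The farthest remaining point Q is at distance² 452/49 ≤ 725/49.
The points at distance exactly r from the centre are P, R, S — 3 points.

P, R, S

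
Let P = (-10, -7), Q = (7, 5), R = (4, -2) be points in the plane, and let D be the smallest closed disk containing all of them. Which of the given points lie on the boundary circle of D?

Side lengths²: PQ² = 433, PR² = 221, QR² = 58.
Since PQ² = 433 ≥ 221 + 58 = 279, the angle opposite PQ is not acute, so the smallest enclosing circle has PQ as diameter.
Centre = midpoint of PQ = (-1.5, -1), r² = 433/4 = 108.25.
The points at distance exactly r from the centre are P, Q — 2 points.

P, Q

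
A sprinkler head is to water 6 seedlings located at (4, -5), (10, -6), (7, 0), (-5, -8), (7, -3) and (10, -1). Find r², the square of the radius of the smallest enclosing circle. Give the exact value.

68.5

The minimum enclosing circle of a finite set is fixed by two of the points (as a diameter) or three (as a circumcircle).
The farthest pair is (-5, -8)–(10, -1) with squared distance 274. The circle on this segment as diameter has centre (2.5, -4.5) and r² = 274/4 = 68.5.
Check (4, -5): distance² to centre = 2.5 ≤ 68.5, so it lies inside.
All remaining points lie in this disk, and no smaller disk contains both endpoints, so this is the minimum enclosing circle.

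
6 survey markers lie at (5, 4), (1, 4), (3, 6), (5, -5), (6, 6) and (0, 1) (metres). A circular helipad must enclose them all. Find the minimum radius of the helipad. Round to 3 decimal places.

5.613

By Welzl's lemma the MEC is supported by two points (diametrically opposite) or three points (on a circumcircle).
The minimum enclosing circle is determined by three boundary points: (3, 6), (5, -5), (6, 6).
Their circumcentre is (4.5, 13/22) with r² = 7625/242.
The farthest remaining point (1, 4) is at distance² 5777/242 ≤ 7625/242.
r = √(7625/242) ≈ 5.613.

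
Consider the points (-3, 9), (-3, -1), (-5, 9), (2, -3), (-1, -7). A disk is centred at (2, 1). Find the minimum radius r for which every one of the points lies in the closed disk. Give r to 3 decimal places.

The required radius is the distance from (2, 1) to the farthest point.
Squared distances: 89, 29, 113, 16, 73.
Maximum is 113, attained at (-5, 9).
r = √113 ≈ 10.630.

10.630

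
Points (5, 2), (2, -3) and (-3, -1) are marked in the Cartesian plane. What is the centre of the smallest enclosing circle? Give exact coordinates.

Call the three points A, B, C in the order given.
Side lengths²: AB² = 34, AC² = 73, BC² = 29.
Since AC² = 73 ≥ 34 + 29 = 63, the angle opposite AC is not acute, so the smallest enclosing circle has AC as diameter.
Centre = midpoint of AC = (1, 0.5), r² = 73/4 = 18.25.
Centre = (1, 0.5).

(1, 0.5)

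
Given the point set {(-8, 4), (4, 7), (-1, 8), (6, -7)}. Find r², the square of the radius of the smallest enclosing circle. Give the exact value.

134725/1682

The minimum enclosing circle of a finite set is fixed by two of the points (as a diameter) or three (as a circumcircle).
The minimum enclosing circle is determined by three boundary points: (-8, 4), (4, 7), (6, -7).
Their circumcentre is (-25/58, -45/58) with r² = 134725/1682.
The farthest remaining point (-1, 8) is at distance² 130085/1682 ≤ 134725/1682.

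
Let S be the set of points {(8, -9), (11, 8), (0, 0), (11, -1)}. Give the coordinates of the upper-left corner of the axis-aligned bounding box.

(0, 8)

x-range [0, 11], y-range [-9, 8].
The upper-left corner is (0, 8).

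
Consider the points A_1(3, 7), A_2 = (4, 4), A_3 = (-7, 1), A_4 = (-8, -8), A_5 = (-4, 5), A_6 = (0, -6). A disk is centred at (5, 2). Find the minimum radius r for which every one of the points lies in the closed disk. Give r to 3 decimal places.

16.401

The required radius is the distance from (5, 2) to the farthest point.
Squared distances: 29, 5, 145, 269, 90, 89.
Maximum is 269, attained at A_4.
r = √269 ≈ 16.401.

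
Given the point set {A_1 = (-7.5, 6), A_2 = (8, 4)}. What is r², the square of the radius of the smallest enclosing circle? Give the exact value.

The smallest circle enclosing two points has them as diameter endpoints.
Centre = midpoint = (0.25, 5); r² = |A_1A_2|²/4 = 244.25/4 = 61.0625.

61.0625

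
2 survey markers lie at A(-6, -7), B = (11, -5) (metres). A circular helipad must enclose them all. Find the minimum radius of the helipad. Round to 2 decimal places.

8.56

The smallest circle enclosing two points has them as diameter endpoints.
Centre = midpoint = (2.5, -6); r² = |AB|²/4 = 293/4 = 73.25.
r = √(73.25) ≈ 8.56.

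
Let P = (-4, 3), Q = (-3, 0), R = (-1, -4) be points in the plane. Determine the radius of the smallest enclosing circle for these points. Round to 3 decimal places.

3.808

Side lengths²: PQ² = 10, PR² = 58, QR² = 20.
Since PR² = 58 ≥ 20 + 10 = 30, the angle opposite PR is not acute, so the smallest enclosing circle has PR as diameter.
Centre = midpoint of PR = (-2.5, -0.5), r² = 58/4 = 14.5.
r = √(14.5) ≈ 3.808.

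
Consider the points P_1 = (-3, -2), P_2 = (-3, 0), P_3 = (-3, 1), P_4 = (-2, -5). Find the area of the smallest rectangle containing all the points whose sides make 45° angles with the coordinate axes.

17.5

In coordinates u = x + y, v = x − y the rectangle is axis-aligned; the map (x,y)→(u,v) scales areas by 2.
u-values: -5, -3, -2, -7; range = -2 − (-7) = 5.
v-values: -1, -3, -4, 3; range = 3 − (-4) = 7.
Area = (5 × 7) / 2 = 17.5.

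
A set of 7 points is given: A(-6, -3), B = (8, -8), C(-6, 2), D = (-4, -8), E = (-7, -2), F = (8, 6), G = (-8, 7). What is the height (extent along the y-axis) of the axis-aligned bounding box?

max y = 7, min y = -8, so height = 15.

15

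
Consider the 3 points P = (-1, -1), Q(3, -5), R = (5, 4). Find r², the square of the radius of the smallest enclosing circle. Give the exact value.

5185/242

Side lengths²: PQ² = 32, PR² = 61, QR² = 85.
Since QR² = 85 < 61 + 32 = 93, the triangle is acute, so the smallest enclosing circle is the circumcircle.
Circumcentre = (79/22, -9/22), r² = 5185/242.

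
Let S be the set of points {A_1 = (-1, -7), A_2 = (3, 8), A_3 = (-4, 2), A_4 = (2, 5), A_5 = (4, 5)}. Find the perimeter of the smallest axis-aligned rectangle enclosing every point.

Width = max x − min x = 4 − (-4) = 8.
Height = max y − min y = 8 − (-7) = 15.
Perimeter = 2(8 + 15) = 46.

46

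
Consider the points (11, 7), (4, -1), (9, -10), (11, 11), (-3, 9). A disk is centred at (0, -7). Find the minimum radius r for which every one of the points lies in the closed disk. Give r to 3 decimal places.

The required radius is the distance from (0, -7) to the farthest point.
Squared distances: 317, 52, 90, 445, 265.
Maximum is 445, attained at (11, 11).
r = √445 ≈ 21.095.

21.095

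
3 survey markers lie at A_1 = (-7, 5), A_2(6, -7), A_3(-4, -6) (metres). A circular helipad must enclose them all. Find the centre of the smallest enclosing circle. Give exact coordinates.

(-0.5, -1)

Side lengths²: A_1A_2² = 313, A_1A_3² = 130, A_2A_3² = 101.
Since A_1A_2² = 313 ≥ 130 + 101 = 231, the angle opposite A_1A_2 is not acute, so the smallest enclosing circle has A_1A_2 as diameter.
Centre = midpoint of A_1A_2 = (-0.5, -1), r² = 313/4 = 78.25.
Centre = (-0.5, -1).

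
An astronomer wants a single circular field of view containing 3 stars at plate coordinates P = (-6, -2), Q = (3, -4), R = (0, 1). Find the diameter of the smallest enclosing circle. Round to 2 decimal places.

9.22

Side lengths²: PQ² = 85, PR² = 45, QR² = 34.
Since PQ² = 85 ≥ 45 + 34 = 79, the angle opposite PQ is not acute, so the smallest enclosing circle has PQ as diameter.
Centre = midpoint of PQ = (-1.5, -3), r² = 85/4 = 21.25.
Diameter = 2r = 2√(21.25) ≈ 9.22.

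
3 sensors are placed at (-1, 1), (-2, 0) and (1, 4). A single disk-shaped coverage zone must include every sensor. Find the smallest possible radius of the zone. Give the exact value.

2.5

Call the three points A, B, C in the order given.
Side lengths²: AB² = 2, AC² = 13, BC² = 25.
Since BC² = 25 ≥ 13 + 2 = 15, the angle opposite BC is not acute, so the smallest enclosing circle has BC as diameter.
Centre = midpoint of BC = (-0.5, 2), r² = 25/4 = 6.25.
r = √(6.25) = 2.5.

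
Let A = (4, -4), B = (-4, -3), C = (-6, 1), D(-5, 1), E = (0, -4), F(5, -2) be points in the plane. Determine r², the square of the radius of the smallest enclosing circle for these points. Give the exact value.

A smallest enclosing disk is always determined by at most three of the input points on its boundary.
The farthest pair is C–F with squared distance 130. The circle on this segment as diameter has centre (-0.5, -0.5) and r² = 130/4 = 32.5.
Check A: distance² to centre = 32.5 ≤ 32.5, so it lies inside.
All remaining points lie in this disk, and no smaller disk contains both endpoints, so this is the minimum enclosing circle.

32.5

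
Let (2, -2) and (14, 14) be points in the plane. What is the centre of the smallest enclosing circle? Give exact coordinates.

The smallest circle enclosing two points has them as diameter endpoints.
Centre = midpoint = (8, 6); r² = |(2, -2)−(14, 14)|²/4 = 400/4 = 100.
Centre = (8, 6).

(8, 6)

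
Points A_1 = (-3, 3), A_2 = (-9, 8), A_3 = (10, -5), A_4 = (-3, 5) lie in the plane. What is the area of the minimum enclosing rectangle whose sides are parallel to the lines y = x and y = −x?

In coordinates u = x + y, v = x − y the rectangle is axis-aligned; the map (x,y)→(u,v) scales areas by 2.
u-values: 0, -1, 5, 2; range = 5 − (-1) = 6.
v-values: -6, -17, 15, -8; range = 15 − (-17) = 32.
Area = (6 × 32) / 2 = 96.

96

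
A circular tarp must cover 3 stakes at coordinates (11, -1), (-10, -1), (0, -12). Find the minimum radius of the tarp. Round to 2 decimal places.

10.51

Call the three points A, B, C in the order given.
Side lengths²: AB² = 441, AC² = 242, BC² = 221.
Since AB² = 441 < 242 + 221 = 463, the triangle is acute, so the smallest enclosing circle is the circumcircle.
Circumcentre = (0.5, -1.5), r² = 110.5.
r = √(110.5) ≈ 10.51.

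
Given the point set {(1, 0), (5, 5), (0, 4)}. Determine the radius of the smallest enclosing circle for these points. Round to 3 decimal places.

3.205

Call the three points A, B, C in the order given.
Side lengths²: AB² = 41, AC² = 17, BC² = 26.
Since AB² = 41 < 26 + 17 = 43, the triangle is acute, so the smallest enclosing circle is the circumcircle.
Circumcentre = (121/42, 109/42), r² = 9061/882.
r = √(9061/882) ≈ 3.205.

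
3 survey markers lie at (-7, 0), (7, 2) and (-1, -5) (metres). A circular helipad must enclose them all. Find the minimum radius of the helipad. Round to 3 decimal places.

Call the three points A, B, C in the order given.
Side lengths²: AB² = 200, AC² = 61, BC² = 113.
Since AB² = 200 ≥ 113 + 61 = 174, the angle opposite AB is not acute, so the smallest enclosing circle has AB as diameter.
Centre = midpoint of AB = (0, 1), r² = 200/4 = 50.
r = √50 ≈ 7.071.

7.071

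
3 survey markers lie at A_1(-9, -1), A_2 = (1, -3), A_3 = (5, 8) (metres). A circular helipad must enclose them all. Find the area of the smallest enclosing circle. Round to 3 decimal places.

217.555

Side lengths²: A_1A_2² = 104, A_1A_3² = 277, A_2A_3² = 137.
Since A_1A_3² = 277 ≥ 137 + 104 = 241, the angle opposite A_1A_3 is not acute, so the smallest enclosing circle has A_1A_3 as diameter.
Centre = midpoint of A_1A_3 = (-2, 3.5), r² = 277/4 = 69.25.
Area = π·r² = π·69.25 ≈ 217.555.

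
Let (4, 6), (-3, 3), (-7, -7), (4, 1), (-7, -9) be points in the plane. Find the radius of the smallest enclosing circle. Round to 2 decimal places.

A smallest enclosing disk is always determined by at most three of the input points on its boundary.
The farthest pair is (4, 6)–(-7, -9) with squared distance 346. The circle on this segment as diameter has centre (-1.5, -1.5) and r² = 346/4 = 86.5.
Check (-3, 3): distance² to centre = 22.5 ≤ 86.5, so it lies inside.
All remaining points lie in this disk, and no smaller disk contains both endpoints, so this is the minimum enclosing circle.
r = √(86.5) ≈ 9.30.

9.30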